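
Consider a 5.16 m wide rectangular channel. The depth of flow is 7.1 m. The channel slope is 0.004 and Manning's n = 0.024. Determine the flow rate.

Q = 148 m³/s

Flow area A = b·y = 5.16 × 7.1 = 36.64 m². Wetted perimeter P = b + 2y = 5.16 + 2×7.1 = 19.36 m.
Hydraulic radius R = A/P = 36.64/19.36 = 1.892 m.
Manning's equation: Q = (1/n) A R^(2/3) S^(1/2) = (1/0.024) × 36.64 × 1.892^(2/3) × 0.004^(1/2) = 148 m³/s.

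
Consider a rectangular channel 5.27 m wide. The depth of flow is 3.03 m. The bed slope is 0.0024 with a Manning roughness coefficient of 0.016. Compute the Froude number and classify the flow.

subcritical

Flow area A = b·y = 5.27 × 3.03 = 15.97 m². Wetted perimeter P = b + 2y = 5.27 + 2×3.03 = 11.33 m.
Hydraulic radius R = A/P = 15.97/11.33 = 1.409 m.
V = (1/n) R^(2/3) √S = (1/0.016) × 1.409^(2/3) × √0.0024 = 3.849 m/s. Hydraulic depth D_h = A/T = 15.97/5.27 = 3.03 m.
Froude number Fr = V/√(g·D_h) = 3.849/√(9.81×3.03) = 0.706, which is less than 1, so the flow is subcritical.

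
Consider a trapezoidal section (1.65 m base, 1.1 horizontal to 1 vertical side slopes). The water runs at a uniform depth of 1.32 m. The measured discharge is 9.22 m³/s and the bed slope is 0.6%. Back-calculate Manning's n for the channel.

With bottom width b = 1.65 m and side slope z = 1.1: A = (b + zy)y = (1.65 + 1.1×1.32)×1.32 = 4.095 m²; P = b + 2y√(1+z²) = 1.65 + 2×1.32×1.487 = 5.575 m.
Hydraulic radius R = A/P = 4.095/5.575 = 0.7345 m.
Rearranging Manning's equation: n = (1/Q) A R^(2/3) S^(1/2) = (1/9.22) × 4.095 × 0.7345^(2/3) × √0.006 = 0.028.

n = 0.028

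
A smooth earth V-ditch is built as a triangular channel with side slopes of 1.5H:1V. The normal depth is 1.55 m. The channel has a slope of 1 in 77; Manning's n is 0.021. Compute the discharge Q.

Q = 14.6 m³/s

For a triangular section with side slope z = 1.5: A = zy² = 1.5×1.55² = 3.604 m²; P = 2y√(1+z²) = 2×1.55×1.803 = 5.589 m.
Hydraulic radius R = A/P = 3.604/5.589 = 0.6448 m.
Manning's equation: Q = (1/n) A R^(2/3) S^(1/2) = (1/0.021) × 3.604 × 0.6448^(2/3) × 0.01299^(1/2) = 14.6 m³/s.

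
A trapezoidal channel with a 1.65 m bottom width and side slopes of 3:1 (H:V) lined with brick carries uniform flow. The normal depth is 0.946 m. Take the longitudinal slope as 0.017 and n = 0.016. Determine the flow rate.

With bottom width b = 1.65 m and side slope z = 3: A = (b + zy)y = (1.65 + 3×0.946)×0.946 = 4.246 m²; P = b + 2y√(1+z²) = 1.65 + 2×0.946×3.162 = 7.633 m.
Hydraulic radius R = A/P = 4.246/7.633 = 0.5562 m.
Manning's equation: Q = (1/n) A R^(2/3) S^(1/2) = (1/0.016) × 4.246 × 0.5562^(2/3) × 0.017^(1/2) = 23.4 m³/s.

Q = 23.4 m³/s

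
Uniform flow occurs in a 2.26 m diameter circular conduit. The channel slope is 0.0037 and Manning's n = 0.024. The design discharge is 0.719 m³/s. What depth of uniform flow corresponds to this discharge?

y_n = 0.491 m

Manning's equation rearranged: A R^(2/3) = nQ / (1·√S) = 0.024 × 0.719 / (√0.0037) = 0.2837.
Trying y = 0.367 m: A R^(2/3) = 0.1569 — low.
Trying y = 0.541 m: A R^(2/3) = 0.3445 — high.
Trying y = 0.491 m: A R^(2/3) = 0.2837 — matches.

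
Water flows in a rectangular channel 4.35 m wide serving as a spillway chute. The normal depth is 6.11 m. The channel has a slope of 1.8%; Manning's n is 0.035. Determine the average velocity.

Flow area A = b·y = 4.35 × 6.11 = 26.58 m². Wetted perimeter P = b + 2y = 4.35 + 2×6.11 = 16.57 m.
Hydraulic radius R = A/P = 26.58/16.57 = 1.604 m.
From Manning's equation, V = (1/n) R^(2/3) S^(1/2) = (1/0.035) × 1.604^(2/3) × 0.018^(1/2) = 5.25 m/s.

V = 5.25 m/s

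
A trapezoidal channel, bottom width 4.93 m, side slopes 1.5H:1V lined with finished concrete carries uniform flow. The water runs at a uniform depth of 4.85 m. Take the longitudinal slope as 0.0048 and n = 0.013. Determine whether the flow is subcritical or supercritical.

With bottom width b = 4.93 m and side slope z = 1.5: A = (b + zy)y = (4.93 + 1.5×4.85)×4.85 = 59.19 m²; P = b + 2y√(1+z²) = 4.93 + 2×4.85×1.803 = 22.42 m.
Hydraulic radius R = A/P = 59.19/22.42 = 2.641 m.
V = (1/n) R^(2/3) √S = (1/0.013) × 2.641^(2/3) × √0.0048 = 10.18 m/s. Hydraulic depth D_h = A/T = 59.19/19.48 = 3.039 m.
Froude number Fr = V/√(g·D_h) = 10.18/√(9.81×3.039) = 1.86, which is greater than 1, so the flow is supercritical.

supercritical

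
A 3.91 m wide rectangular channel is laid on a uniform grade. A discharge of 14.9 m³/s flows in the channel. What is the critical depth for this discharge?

For a rectangular channel, critical depth y_c = (q²/g)^(1/3) where q = Q/b = 14.9/3.91 = 3.811 m²/s.
So y_c = (3.811²/9.81)^(1/3) = 1.14 m.

y_c = 1.14 m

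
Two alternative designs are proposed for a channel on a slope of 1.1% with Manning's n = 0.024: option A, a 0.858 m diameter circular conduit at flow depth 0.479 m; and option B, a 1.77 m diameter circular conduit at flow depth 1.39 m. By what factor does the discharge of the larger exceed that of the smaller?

Channel A: For a circular section of diameter D = 0.858 m at depth y = 0.479 m, the central angle is θ = 2 arccos(1 − 2y/D) = 3.375 rad. Then A = (D²/8)(θ − sin θ) = 0.3319 m² and P = Dθ/2 = 1.448 m. Hydraulic radius R = A/P = 0.3319/1.448 = 0.2292 m. Q_A = (1/0.024)·0.3319·0.2292^(2/3)·√0.011 = 0.5432 m³/s.
Channel B: For a circular section of diameter D = 1.77 m at depth y = 1.39 m, the central angle is θ = 2 arccos(1 − 2y/D) = 4.356 rad. Then A = (D²/8)(θ − sin θ) = 2.073 m² and P = Dθ/2 = 3.855 m. Hydraulic radius R = A/P = 2.073/3.855 = 0.5377 m. Q_B = (1/0.024)·2.073·0.5377^(2/3)·√0.011 = 5.99 m³/s.
The larger discharge is 5.99 m³/s and the smaller is 0.5432 m³/s; the ratio is 11.

11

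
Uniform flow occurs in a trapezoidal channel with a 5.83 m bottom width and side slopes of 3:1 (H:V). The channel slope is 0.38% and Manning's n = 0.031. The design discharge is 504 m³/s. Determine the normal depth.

y_n = 5.47 m

Manning's equation rearranged: A R^(2/3) = nQ / (1·√S) = 0.031 × 504 / (√0.0038) = 253.5.
At y = 4.76 m: A R^(2/3) = 183.9 — short.
At y = 6.46 m: A R^(2/3) = 374.6 — over.
At y = 5.47 m: A R^(2/3) = 253.6 — matches.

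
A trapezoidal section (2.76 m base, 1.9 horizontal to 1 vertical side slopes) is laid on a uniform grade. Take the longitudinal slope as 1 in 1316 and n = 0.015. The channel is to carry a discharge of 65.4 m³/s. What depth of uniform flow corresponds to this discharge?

y_n = 3.02 m

Manning's equation rearranged: A R^(2/3) = nQ / (1·√S) = 0.015 × 65.4 / (√0.0007599) = 35.59.
At y = 3.73 m: A R^(2/3) = 57.45 — high.
At y = 2.48 m: A R^(2/3) = 22.99 — low.
At y = 3.02 m: A R^(2/3) = 35.57 — matches.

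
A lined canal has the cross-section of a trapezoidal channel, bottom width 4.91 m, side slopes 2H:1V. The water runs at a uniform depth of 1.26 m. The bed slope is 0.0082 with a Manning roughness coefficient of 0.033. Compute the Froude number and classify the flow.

subcritical

With bottom width b = 4.91 m and side slope z = 2: A = (b + zy)y = (4.91 + 2×1.26)×1.26 = 9.362 m²; P = b + 2y√(1+z²) = 4.91 + 2×1.26×2.236 = 10.54 m.
Hydraulic radius R = A/P = 9.362/10.54 = 0.8878 m.
V = (1/n) R^(2/3) √S = (1/0.033) × 0.8878^(2/3) × √0.0082 = 2.535 m/s. Hydraulic depth D_h = A/T = 9.362/9.95 = 0.9409 m.
Froude number Fr = V/√(g·D_h) = 2.535/√(9.81×0.9409) = 0.834, which is less than 1, so the flow is subcritical.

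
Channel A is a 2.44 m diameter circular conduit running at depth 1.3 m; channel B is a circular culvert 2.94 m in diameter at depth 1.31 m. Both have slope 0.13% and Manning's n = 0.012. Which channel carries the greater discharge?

Channel A: For a circular section of diameter D = 2.44 m at depth y = 1.3 m, the central angle is θ = 2 arccos(1 − 2y/D) = 3.273 rad. Then A = (D²/8)(θ − sin θ) = 2.533 m² and P = Dθ/2 = 3.993 m. Hydraulic radius R = A/P = 2.533/3.993 = 0.6344 m. Q_A = (1/0.012)·2.533·0.6344^(2/3)·√0.0013 = 5.619 m³/s.
Channel B: For a circular section of diameter D = 2.94 m at depth y = 1.31 m, the central angle is θ = 2 arccos(1 − 2y/D) = 2.923 rad. Then A = (D²/8)(θ − sin θ) = 2.925 m² and P = Dθ/2 = 4.298 m. Hydraulic radius R = A/P = 2.925/4.298 = 0.6806 m. Q_B = (1/0.012)·2.925·0.6806^(2/3)·√0.0013 = 6.8 m³/s.
Q_A = 5.619 m³/s vs Q_B = 6.8 m³/s, so channel B carries more.

channel B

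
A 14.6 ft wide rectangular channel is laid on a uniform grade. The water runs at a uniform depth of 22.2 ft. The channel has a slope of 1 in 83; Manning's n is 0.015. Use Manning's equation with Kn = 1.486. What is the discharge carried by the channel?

Q = 11000 ft³/s

Flow area A = b·y = 14.6 × 22.2 = 324.1 ft². Wetted perimeter P = b + 2y = 14.6 + 2×22.2 = 59 ft.
Hydraulic radius R = A/P = 324.1/59 = 5.494 ft.
Manning's equation: Q = (1.486/n) A R^(2/3) S^(1/2) = (1.486/0.015) × 324.1 × 5.494^(2/3) × 0.01205^(1/2) = 11000 ft³/s.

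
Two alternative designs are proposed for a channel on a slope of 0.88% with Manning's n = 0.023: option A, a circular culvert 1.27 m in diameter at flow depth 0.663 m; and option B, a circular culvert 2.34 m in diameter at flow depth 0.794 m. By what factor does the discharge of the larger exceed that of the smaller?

2.35

Channel A: For a circular section of diameter D = 1.27 m at depth y = 0.663 m, the central angle is θ = 2 arccos(1 − 2y/D) = 3.23 rad. Then A = (D²/8)(θ − sin θ) = 0.6689 m² and P = Dθ/2 = 2.051 m. Hydraulic radius R = A/P = 0.6689/2.051 = 0.3262 m. Q_A = (1/0.023)·0.6689·0.3262^(2/3)·√0.0088 = 1.293 m³/s.
Channel B: For a circular section of diameter D = 2.34 m at depth y = 0.794 m, the central angle is θ = 2 arccos(1 − 2y/D) = 2.487 rad. Then A = (D²/8)(θ − sin θ) = 1.286 m² and P = Dθ/2 = 2.91 m. Hydraulic radius R = A/P = 1.286/2.91 = 0.4418 m. Q_B = (1/0.023)·1.286·0.4418^(2/3)·√0.0088 = 3.042 m³/s.
The larger discharge is 3.042 m³/s and the smaller is 1.293 m³/s; the ratio is 2.35.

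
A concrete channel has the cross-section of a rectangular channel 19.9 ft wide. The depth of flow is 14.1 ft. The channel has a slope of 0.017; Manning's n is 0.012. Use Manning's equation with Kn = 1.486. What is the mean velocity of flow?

Flow area A = b·y = 19.9 × 14.1 = 280.6 ft². Wetted perimeter P = b + 2y = 19.9 + 2×14.1 = 48.1 ft.
Hydraulic radius R = A/P = 280.6/48.1 = 5.833 ft.
From Manning's equation, V = (1.486/n) R^(2/3) S^(1/2) = (1.486/0.012) × 5.833^(2/3) × 0.017^(1/2) = 52.3 ft/s.

V = 52.3 ft/s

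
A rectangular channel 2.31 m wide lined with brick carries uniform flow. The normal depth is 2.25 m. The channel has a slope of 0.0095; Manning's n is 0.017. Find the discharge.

Flow area A = b·y = 2.31 × 2.25 = 5.197 m². Wetted perimeter P = b + 2y = 2.31 + 2×2.25 = 6.81 m.
Hydraulic radius R = A/P = 5.197/6.81 = 0.7632 m.
Manning's equation: Q = (1/n) A R^(2/3) S^(1/2) = (1/0.017) × 5.197 × 0.7632^(2/3) × 0.0095^(1/2) = 24.9 m³/s.

Q = 24.9 m³/s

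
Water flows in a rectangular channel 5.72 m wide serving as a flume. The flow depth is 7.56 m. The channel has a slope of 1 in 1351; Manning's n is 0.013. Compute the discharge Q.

Q = 147 m³/s

Flow area A = b·y = 5.72 × 7.56 = 43.24 m². Wetted perimeter P = b + 2y = 5.72 + 2×7.56 = 20.84 m.
Hydraulic radius R = A/P = 43.24/20.84 = 2.075 m.
Manning's equation: Q = (1/n) A R^(2/3) S^(1/2) = (1/0.013) × 43.24 × 2.075^(2/3) × 0.0007402^(1/2) = 147 m³/s.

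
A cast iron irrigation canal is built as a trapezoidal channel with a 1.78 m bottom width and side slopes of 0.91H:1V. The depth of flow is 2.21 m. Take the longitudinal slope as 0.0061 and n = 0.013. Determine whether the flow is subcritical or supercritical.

supercritical

With bottom width b = 1.78 m and side slope z = 0.91: A = (b + zy)y = (1.78 + 0.91×2.21)×2.21 = 8.378 m²; P = b + 2y√(1+z²) = 1.78 + 2×2.21×1.352 = 7.756 m.
Hydraulic radius R = A/P = 8.378/7.756 = 1.08 m.
V = (1/n) R^(2/3) √S = (1/0.013) × 1.08^(2/3) × √0.0061 = 6.325 m/s. Hydraulic depth D_h = A/T = 8.378/5.802 = 1.444 m.
Froude number Fr = V/√(g·D_h) = 6.325/√(9.81×1.444) = 1.68, which is greater than 1, so the flow is supercritical.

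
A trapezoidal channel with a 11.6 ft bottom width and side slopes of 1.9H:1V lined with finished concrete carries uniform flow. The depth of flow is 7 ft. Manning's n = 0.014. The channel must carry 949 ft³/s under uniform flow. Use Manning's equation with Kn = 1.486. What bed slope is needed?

With bottom width b = 11.6 ft and side slope z = 1.9: A = (b + zy)y = (11.6 + 1.9×7)×7 = 174.3 ft²; P = b + 2y√(1+z²) = 11.6 + 2×7×2.147 = 41.66 ft.
Hydraulic radius R = A/P = 174.3/41.66 = 4.184 ft.
From Manning's equation, S = [nQ / (1.486 A R^(2/3))]² = [0.014 × 949 / (1.486 × 174.3 × 4.184^(2/3))]² = 0.00039.

S = 0.00039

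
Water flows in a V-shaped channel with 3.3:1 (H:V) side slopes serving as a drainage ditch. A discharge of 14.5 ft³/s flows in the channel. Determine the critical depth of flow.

y_c = 1.04 ft

At critical depth, Q² T / (g A³) = 1, i.e. A³/T = Q²/g = 14.5²/32.2 = 6.53.
Trying y = 1.25 ft: A³/T = 16.62 — over.
Trying y = 0.867 ft: A³/T = 2.667 — short.
Trying y = 1.04 ft: A³/T = 6.625 — close enough.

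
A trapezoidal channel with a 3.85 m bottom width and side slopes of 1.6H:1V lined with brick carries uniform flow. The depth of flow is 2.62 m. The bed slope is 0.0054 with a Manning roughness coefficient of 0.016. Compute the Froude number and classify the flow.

With bottom width b = 3.85 m and side slope z = 1.6: A = (b + zy)y = (3.85 + 1.6×2.62)×2.62 = 21.07 m²; P = b + 2y√(1+z²) = 3.85 + 2×2.62×1.887 = 13.74 m.
Hydraulic radius R = A/P = 21.07/13.74 = 1.534 m.
V = (1/n) R^(2/3) √S = (1/0.016) × 1.534^(2/3) × √0.0054 = 6.108 m/s. Hydraulic depth D_h = A/T = 21.07/12.23 = 1.722 m.
Froude number Fr = V/√(g·D_h) = 6.108/√(9.81×1.722) = 1.49, which is greater than 1, so the flow is supercritical.

supercritical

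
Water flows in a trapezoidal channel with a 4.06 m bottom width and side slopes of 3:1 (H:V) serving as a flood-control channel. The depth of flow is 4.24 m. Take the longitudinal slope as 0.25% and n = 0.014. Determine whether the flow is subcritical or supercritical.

With bottom width b = 4.06 m and side slope z = 3: A = (b + zy)y = (4.06 + 3×4.24)×4.24 = 71.15 m²; P = b + 2y√(1+z²) = 4.06 + 2×4.24×3.162 = 30.88 m.
Hydraulic radius R = A/P = 71.15/30.88 = 2.304 m.
V = (1/n) R^(2/3) √S = (1/0.014) × 2.304^(2/3) × √0.0025 = 6.231 m/s. Hydraulic depth D_h = A/T = 71.15/29.5 = 2.412 m.
Froude number Fr = V/√(g·D_h) = 6.231/√(9.81×2.412) = 1.28, which is greater than 1, so the flow is supercritical.

supercritical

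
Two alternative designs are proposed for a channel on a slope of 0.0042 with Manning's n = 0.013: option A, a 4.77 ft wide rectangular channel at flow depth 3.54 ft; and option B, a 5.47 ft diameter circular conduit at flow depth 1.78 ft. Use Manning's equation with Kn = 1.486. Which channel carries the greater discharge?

Channel A: Flow area A = b·y = 4.77 × 3.54 = 16.89 ft². Wetted perimeter P = b + 2y = 4.77 + 2×3.54 = 11.85 ft. Hydraulic radius R = A/P = 16.89/11.85 = 1.425 ft. Q_A = (1.486/0.013)·16.89·1.425^(2/3)·√0.0042 = 158.4 ft³/s.
Channel B: For a circular section of diameter D = 5.47 ft at depth y = 1.78 ft, the central angle is θ = 2 arccos(1 − 2y/D) = 2.428 rad. Then A = (D²/8)(θ − sin θ) = 6.634 ft² and P = Dθ/2 = 6.641 ft. Hydraulic radius R = A/P = 6.634/6.641 = 0.999 ft. Q_B = (1.486/0.013)·6.634·0.999^(2/3)·√0.0042 = 49.11 ft³/s.
Q_A = 158.4 ft³/s vs Q_B = 49.11 ft³/s, so channel A carries more.

channel A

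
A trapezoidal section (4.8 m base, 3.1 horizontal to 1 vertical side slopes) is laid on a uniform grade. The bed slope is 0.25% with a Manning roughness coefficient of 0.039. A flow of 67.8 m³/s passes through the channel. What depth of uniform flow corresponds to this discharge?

Manning's equation rearranged: A R^(2/3) = nQ / (1·√S) = 0.039 × 67.8 / (√0.0025) = 52.88.
Trying y = 2.46 m: A R^(2/3) = 39.48 — short.
Trying y = 3.14 m: A R^(2/3) = 67.7 — over.
Trying y = 2.81 m: A R^(2/3) = 52.87 — close enough.

y_n = 2.81 m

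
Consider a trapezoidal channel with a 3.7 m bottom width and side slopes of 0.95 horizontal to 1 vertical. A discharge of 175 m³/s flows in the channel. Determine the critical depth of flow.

y_c = 4.29 m

At critical depth, Q² T / (g A³) = 1, i.e. A³/T = Q²/g = 175²/9.81 = 3122.
At y = 4.69 m: A³/T = 4437 — too large.
At y = 3.21 m: A³/T = 1038 — too small.
At y = 4.29 m: A³/T = 3132 — matches.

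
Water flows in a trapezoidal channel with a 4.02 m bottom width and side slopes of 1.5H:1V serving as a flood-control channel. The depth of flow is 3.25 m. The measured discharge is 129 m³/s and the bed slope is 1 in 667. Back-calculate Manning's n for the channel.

n = 0.013

With bottom width b = 4.02 m and side slope z = 1.5: A = (b + zy)y = (4.02 + 1.5×3.25)×3.25 = 28.91 m²; P = b + 2y√(1+z²) = 4.02 + 2×3.25×1.803 = 15.74 m.
Hydraulic radius R = A/P = 28.91/15.74 = 1.837 m.
Rearranging Manning's equation: n = (1/Q) A R^(2/3) S^(1/2) = (1/129) × 28.91 × 1.837^(2/3) × √0.001499 = 0.013.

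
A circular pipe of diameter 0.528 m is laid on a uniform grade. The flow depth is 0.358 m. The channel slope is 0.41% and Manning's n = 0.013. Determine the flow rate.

Q = 0.224 m³/s

For a circular section of diameter D = 0.528 m at depth y = 0.358 m, the central angle is θ = 2 arccos(1 − 2y/D) = 3.87 rad. Then A = (D²/8)(θ − sin θ) = 0.158 m² and P = Dθ/2 = 1.022 m.
Hydraulic radius R = A/P = 0.158/1.022 = 0.1547 m.
Manning's equation: Q = (1/n) A R^(2/3) S^(1/2) = (1/0.013) × 0.158 × 0.1547^(2/3) × 0.0041^(1/2) = 0.224 m³/s.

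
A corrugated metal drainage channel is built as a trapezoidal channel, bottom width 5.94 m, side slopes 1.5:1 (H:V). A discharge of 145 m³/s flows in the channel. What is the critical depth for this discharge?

At critical depth, Q² T / (g A³) = 1, i.e. A³/T = Q²/g = 145²/9.81 = 2143.
Trying y = 2.22 m: A³/T = 691.7 — too small.
Trying y = 3.67 m: A³/T = 4372 — too large.
Trying y = 3.03 m: A³/T = 2133 — ≈ 2143.

y_c = 3.03 m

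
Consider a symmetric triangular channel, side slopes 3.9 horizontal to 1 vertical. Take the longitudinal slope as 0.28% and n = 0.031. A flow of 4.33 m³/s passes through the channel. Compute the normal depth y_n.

y_n = 1.02 m

Manning's equation rearranged: A R^(2/3) = nQ / (1·√S) = 0.031 × 4.33 / (√0.0028) = 2.537.
At y = 1.28 m: A R^(2/3) = 4.646 — too large.
At y = 0.903 m: A R^(2/3) = 1.832 — too small.
At y = 1.02 m: A R^(2/3) = 2.536 — matches.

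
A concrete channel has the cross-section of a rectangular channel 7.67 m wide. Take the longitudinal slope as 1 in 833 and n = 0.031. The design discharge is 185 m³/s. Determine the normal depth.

Manning's equation rearranged: A R^(2/3) = nQ / (1·√S) = 0.031 × 185 / (√0.0012) = 165.5.
At y = 12.3 m: A R^(2/3) = 192.9 — too large.
At y = 10.8 m: A R^(2/3) = 165.7 — ≈ 165.5.

y_n = 10.8 m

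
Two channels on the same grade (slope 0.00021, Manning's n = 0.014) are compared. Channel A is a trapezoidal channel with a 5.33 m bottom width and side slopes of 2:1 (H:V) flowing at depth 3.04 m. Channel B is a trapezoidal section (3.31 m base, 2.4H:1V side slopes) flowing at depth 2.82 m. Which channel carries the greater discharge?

Channel A: With bottom width b = 5.33 m and side slope z = 2: A = (b + zy)y = (5.33 + 2×3.04)×3.04 = 34.69 m²; P = b + 2y√(1+z²) = 5.33 + 2×3.04×2.236 = 18.93 m. Hydraulic radius R = A/P = 34.69/18.93 = 1.833 m. Q_A = (1/0.014)·34.69·1.833^(2/3)·√0.00021 = 53.77 m³/s.
Channel B: With bottom width b = 3.31 m and side slope z = 2.4: A = (b + zy)y = (3.31 + 2.4×2.82)×2.82 = 28.42 m²; P = b + 2y√(1+z²) = 3.31 + 2×2.82×2.6 = 17.97 m. Hydraulic radius R = A/P = 28.42/17.97 = 1.581 m. Q_B = (1/0.014)·28.42·1.581^(2/3)·√0.00021 = 39.93 m³/s.
Q_A = 53.77 m³/s vs Q_B = 39.93 m³/s, so channel A carries more.

channel A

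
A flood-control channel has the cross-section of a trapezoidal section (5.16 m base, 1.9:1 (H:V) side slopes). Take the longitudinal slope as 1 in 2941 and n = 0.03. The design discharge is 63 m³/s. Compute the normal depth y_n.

y_n = 4.28 m

Manning's equation rearranged: A R^(2/3) = nQ / (1·√S) = 0.03 × 63 / (√0.00034) = 102.5.
Trying y = 5.42 m: A R^(2/3) = 172.2 — too large.
Trying y = 3.53 m: A R^(2/3) = 67.86 — too small.
Trying y = 4.28 m: A R^(2/3) = 102.5 — close enough.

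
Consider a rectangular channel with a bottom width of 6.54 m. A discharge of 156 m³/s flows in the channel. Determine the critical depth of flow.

y_c = 3.87 m

For a rectangular channel, critical depth y_c = (q²/g)^(1/3) where q = Q/b = 156/6.54 = 23.85 m²/s.
So y_c = (23.85²/9.81)^(1/3) = 3.87 m.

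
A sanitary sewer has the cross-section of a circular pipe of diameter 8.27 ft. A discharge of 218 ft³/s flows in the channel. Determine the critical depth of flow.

y_c = 3.66 ft

At critical depth, Q² T / (g A³) = 1, i.e. A³/T = Q²/g = 218²/32.2 = 1476.
Try y = 2.54 ft: A³/T = 359.8 — short.
Try y = 4.13 ft: A³/T = 2332 — over.
Try y = 3.66 ft: A³/T = 1469 — close enough.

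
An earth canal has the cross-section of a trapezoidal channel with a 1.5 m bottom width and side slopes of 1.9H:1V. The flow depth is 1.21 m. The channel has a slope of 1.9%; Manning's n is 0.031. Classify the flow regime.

With bottom width b = 1.5 m and side slope z = 1.9: A = (b + zy)y = (1.5 + 1.9×1.21)×1.21 = 4.597 m²; P = b + 2y√(1+z²) = 1.5 + 2×1.21×2.147 = 6.696 m.
Hydraulic radius R = A/P = 4.597/6.696 = 0.6865 m.
V = (1/n) R^(2/3) √S = (1/0.031) × 0.6865^(2/3) × √0.019 = 3.46 m/s. Hydraulic depth D_h = A/T = 4.597/6.098 = 0.7538 m.
Froude number Fr = V/√(g·D_h) = 3.46/√(9.81×0.7538) = 1.27, which is greater than 1, so the flow is supercritical.

supercritical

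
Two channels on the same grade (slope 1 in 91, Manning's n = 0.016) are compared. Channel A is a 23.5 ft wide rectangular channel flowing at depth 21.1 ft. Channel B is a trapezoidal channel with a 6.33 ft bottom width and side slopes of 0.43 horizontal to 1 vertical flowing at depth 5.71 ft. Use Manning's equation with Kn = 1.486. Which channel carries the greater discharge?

Channel A: Flow area A = b·y = 23.5 × 21.1 = 495.9 ft². Wetted perimeter P = b + 2y = 23.5 + 2×21.1 = 65.7 ft. Hydraulic radius R = A/P = 495.9/65.7 = 7.547 ft. Q_A = (1.486/0.016)·495.9·7.547^(2/3)·√0.01099 = 18570 ft³/s.
Channel B: With bottom width b = 6.33 ft and side slope z = 0.43: A = (b + zy)y = (6.33 + 0.43×5.71)×5.71 = 50.16 ft²; P = b + 2y√(1+z²) = 6.33 + 2×5.71×1.089 = 18.76 ft. Hydraulic radius R = A/P = 50.16/18.76 = 2.674 ft. Q_B = (1.486/0.016)·50.16·2.674^(2/3)·√0.01099 = 940.9 ft³/s.
Q_A = 18570 ft³/s vs Q_B = 940.9 ft³/s, so channel A carries more.

channel A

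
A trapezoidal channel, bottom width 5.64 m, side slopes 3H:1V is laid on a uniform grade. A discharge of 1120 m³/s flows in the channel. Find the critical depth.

At critical depth, Q² T / (g A³) = 1, i.e. A³/T = Q²/g = 1120²/9.81 = 127900.
At y = 6.16 m: A³/T = 77000 — short.
At y = 7.63 m: A³/T = 200600 — over.
At y = 6.9 m: A³/T = 127600 — close enough.

y_c = 6.9 m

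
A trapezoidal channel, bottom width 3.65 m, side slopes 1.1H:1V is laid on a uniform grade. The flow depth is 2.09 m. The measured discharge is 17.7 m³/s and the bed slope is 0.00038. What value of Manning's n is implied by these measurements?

With bottom width b = 3.65 m and side slope z = 1.1: A = (b + zy)y = (3.65 + 1.1×2.09)×2.09 = 12.43 m²; P = b + 2y√(1+z²) = 3.65 + 2×2.09×1.487 = 9.864 m.
Hydraulic radius R = A/P = 12.43/9.864 = 1.26 m.
Rearranging Manning's equation: n = (1/Q) A R^(2/3) S^(1/2) = (1/17.7) × 12.43 × 1.26^(2/3) × √0.00038 = 0.016.

n = 0.016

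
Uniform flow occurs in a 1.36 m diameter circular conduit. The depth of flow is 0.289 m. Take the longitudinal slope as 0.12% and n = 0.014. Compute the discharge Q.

Q = 0.173 m³/s

For a circular section of diameter D = 1.36 m at depth y = 0.289 m, the central angle is θ = 2 arccos(1 − 2y/D) = 1.916 rad. Then A = (D²/8)(θ − sin θ) = 0.2255 m² and P = Dθ/2 = 1.303 m.
Hydraulic radius R = A/P = 0.2255/1.303 = 0.1731 m.
Manning's equation: Q = (1/n) A R^(2/3) S^(1/2) = (1/0.014) × 0.2255 × 0.1731^(2/3) × 0.0012^(1/2) = 0.173 m³/s.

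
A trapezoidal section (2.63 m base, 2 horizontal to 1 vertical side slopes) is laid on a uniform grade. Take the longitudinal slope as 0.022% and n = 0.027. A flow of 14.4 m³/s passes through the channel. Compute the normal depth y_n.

Manning's equation rearranged: A R^(2/3) = nQ / (1·√S) = 0.027 × 14.4 / (√0.00022) = 26.21.
Try y = 2.35 m: A R^(2/3) = 20.63 — short.
Try y = 2.62 m: A R^(2/3) = 26.26 — ≈ 26.21.

y_n = 2.62 m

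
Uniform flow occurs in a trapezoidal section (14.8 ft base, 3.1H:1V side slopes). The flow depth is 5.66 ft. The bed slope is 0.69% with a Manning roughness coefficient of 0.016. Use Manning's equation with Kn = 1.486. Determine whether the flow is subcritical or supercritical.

supercritical

With bottom width b = 14.8 ft and side slope z = 3.1: A = (b + zy)y = (14.8 + 3.1×5.66)×5.66 = 183.1 ft²; P = b + 2y√(1+z²) = 14.8 + 2×5.66×3.257 = 51.67 ft.
Hydraulic radius R = A/P = 183.1/51.67 = 3.543 ft.
V = (1.486/n) R^(2/3) √S = (1.486/0.016) × 3.543^(2/3) × √0.0069 = 17.93 ft/s. Hydraulic depth D_h = A/T = 183.1/49.89 = 3.669 ft.
Froude number Fr = V/√(g·D_h) = 17.93/√(32.2×3.669) = 1.65, which is greater than 1, so the flow is supercritical.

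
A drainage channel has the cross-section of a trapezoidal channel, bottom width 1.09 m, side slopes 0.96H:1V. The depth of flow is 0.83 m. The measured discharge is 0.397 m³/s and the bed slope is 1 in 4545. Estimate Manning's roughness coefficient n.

With bottom width b = 1.09 m and side slope z = 0.96: A = (b + zy)y = (1.09 + 0.96×0.83)×0.83 = 1.566 m²; P = b + 2y√(1+z²) = 1.09 + 2×0.83×1.386 = 3.391 m.
Hydraulic radius R = A/P = 1.566/3.391 = 0.4618 m.
Rearranging Manning's equation: n = (1/Q) A R^(2/3) S^(1/2) = (1/0.397) × 1.566 × 0.4618^(2/3) × √0.00022 = 0.035.

n = 0.035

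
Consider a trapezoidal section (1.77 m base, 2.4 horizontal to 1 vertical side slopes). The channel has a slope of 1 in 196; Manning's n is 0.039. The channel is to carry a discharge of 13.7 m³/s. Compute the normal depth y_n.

Manning's equation rearranged: A R^(2/3) = nQ / (1·√S) = 0.039 × 13.7 / (√0.005102) = 7.48.
Trying y = 1.36 m: A R^(2/3) = 5.773 — low.
Trying y = 1.92 m: A R^(2/3) = 12.58 — high.
Trying y = 1.53 m: A R^(2/3) = 7.507 — matches.

y_n = 1.53 m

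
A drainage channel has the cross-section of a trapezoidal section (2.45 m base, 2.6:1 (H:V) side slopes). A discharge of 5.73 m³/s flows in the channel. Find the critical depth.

At critical depth, Q² T / (g A³) = 1, i.e. A³/T = Q²/g = 5.73²/9.81 = 3.347.
Try y = 0.725 m: A³/T = 4.991 — too large.
Try y = 0.565 m: A³/T = 2.015 — too small.
Try y = 0.65 m: A³/T = 3.343 — close enough.

y_c = 0.65 m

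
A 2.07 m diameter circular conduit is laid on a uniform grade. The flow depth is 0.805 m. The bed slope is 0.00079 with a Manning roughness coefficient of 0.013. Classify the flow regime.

For a circular section of diameter D = 2.07 m at depth y = 0.805 m, the central angle is θ = 2 arccos(1 − 2y/D) = 2.693 rad. Then A = (D²/8)(θ − sin θ) = 1.211 m² and P = Dθ/2 = 2.788 m.
Hydraulic radius R = A/P = 1.211/2.788 = 0.4342 m.
V = (1/n) R^(2/3) √S = (1/0.013) × 0.4342^(2/3) × √0.00079 = 1.24 m/s. Hydraulic depth D_h = A/T = 1.211/2.018 = 0.5998 m.
Froude number Fr = V/√(g·D_h) = 1.24/√(9.81×0.5998) = 0.511, which is less than 1, so the flow is subcritical.

subcritical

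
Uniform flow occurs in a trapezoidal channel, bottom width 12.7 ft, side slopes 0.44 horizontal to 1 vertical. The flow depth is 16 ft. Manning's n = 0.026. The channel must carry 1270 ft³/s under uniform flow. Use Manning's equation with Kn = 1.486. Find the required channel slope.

With bottom width b = 12.7 ft and side slope z = 0.44: A = (b + zy)y = (12.7 + 0.44×16)×16 = 315.8 ft²; P = b + 2y√(1+z²) = 12.7 + 2×16×1.093 = 47.66 ft.
Hydraulic radius R = A/P = 315.8/47.66 = 6.627 ft.
From Manning's equation, S = [nQ / (1.486 A R^(2/3))]² = [0.026 × 1270 / (1.486 × 315.8 × 6.627^(2/3))]² = 0.000398.

S = 0.000398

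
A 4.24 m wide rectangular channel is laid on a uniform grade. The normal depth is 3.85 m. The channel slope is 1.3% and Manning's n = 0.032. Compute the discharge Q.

Q = 71.6 m³/s

Flow area A = b·y = 4.24 × 3.85 = 16.32 m². Wetted perimeter P = b + 2y = 4.24 + 2×3.85 = 11.94 m.
Hydraulic radius R = A/P = 16.32/11.94 = 1.367 m.
Manning's equation: Q = (1/n) A R^(2/3) S^(1/2) = (1/0.032) × 16.32 × 1.367^(2/3) × 0.013^(1/2) = 71.6 m³/s.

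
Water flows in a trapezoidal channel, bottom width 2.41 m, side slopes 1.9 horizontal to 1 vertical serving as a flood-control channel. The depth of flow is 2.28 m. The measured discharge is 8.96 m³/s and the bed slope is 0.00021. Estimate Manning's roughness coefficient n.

With bottom width b = 2.41 m and side slope z = 1.9: A = (b + zy)y = (2.41 + 1.9×2.28)×2.28 = 15.37 m²; P = b + 2y√(1+z²) = 2.41 + 2×2.28×2.147 = 12.2 m.
Hydraulic radius R = A/P = 15.37/12.2 = 1.26 m.
Rearranging Manning's equation: n = (1/Q) A R^(2/3) S^(1/2) = (1/8.96) × 15.37 × 1.26^(2/3) × √0.00021 = 0.029.

n = 0.029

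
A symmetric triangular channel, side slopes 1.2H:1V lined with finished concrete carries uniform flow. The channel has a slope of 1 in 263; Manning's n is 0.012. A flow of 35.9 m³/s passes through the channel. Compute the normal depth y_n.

y_n = 2.46 m

Manning's equation rearranged: A R^(2/3) = nQ / (1·√S) = 0.012 × 35.9 / (√0.003802) = 6.986.
Try y = 3.03 m: A R^(2/3) = 12.19 — too large.
Try y = 2.19 m: A R^(2/3) = 5.129 — too small.
Try y = 2.46 m: A R^(2/3) = 6.993 — matches.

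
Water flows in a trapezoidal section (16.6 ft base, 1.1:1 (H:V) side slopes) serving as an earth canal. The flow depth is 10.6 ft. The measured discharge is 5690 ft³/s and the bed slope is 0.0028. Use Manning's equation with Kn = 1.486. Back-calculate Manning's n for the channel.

n = 0.014

With bottom width b = 16.6 ft and side slope z = 1.1: A = (b + zy)y = (16.6 + 1.1×10.6)×10.6 = 299.6 ft²; P = b + 2y√(1+z²) = 16.6 + 2×10.6×1.487 = 48.12 ft.
Hydraulic radius R = A/P = 299.6/48.12 = 6.226 ft.
Rearranging Manning's equation: n = (1.486/Q) A R^(2/3) S^(1/2) = (1.486/5690) × 299.6 × 6.226^(2/3) × √0.0028 = 0.014.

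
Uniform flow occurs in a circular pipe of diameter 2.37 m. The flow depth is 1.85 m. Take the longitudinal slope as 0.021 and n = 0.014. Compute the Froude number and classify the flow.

For a circular section of diameter D = 2.37 m at depth y = 1.85 m, the central angle is θ = 2 arccos(1 − 2y/D) = 4.333 rad. Then A = (D²/8)(θ − sin θ) = 3.695 m² and P = Dθ/2 = 5.135 m.
Hydraulic radius R = A/P = 3.695/5.135 = 0.7195 m.
V = (1/n) R^(2/3) √S = (1/0.014) × 0.7195^(2/3) × √0.021 = 8.311 m/s. Hydraulic depth D_h = A/T = 3.695/1.962 = 1.883 m.
Froude number Fr = V/√(g·D_h) = 8.311/√(9.81×1.883) = 1.93, which is greater than 1, so the flow is supercritical.

supercritical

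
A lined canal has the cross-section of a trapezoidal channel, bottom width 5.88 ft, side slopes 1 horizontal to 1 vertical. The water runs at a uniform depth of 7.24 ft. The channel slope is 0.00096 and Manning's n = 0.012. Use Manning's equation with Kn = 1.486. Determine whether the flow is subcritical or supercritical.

subcritical

With bottom width b = 5.88 ft and side slope z = 1: A = (b + zy)y = (5.88 + 1×7.24)×7.24 = 94.99 ft²; P = b + 2y√(1+z²) = 5.88 + 2×7.24×1.414 = 26.36 ft.
Hydraulic radius R = A/P = 94.99/26.36 = 3.604 ft.
V = (1.486/n) R^(2/3) √S = (1.486/0.012) × 3.604^(2/3) × √0.00096 = 9.019 ft/s. Hydraulic depth D_h = A/T = 94.99/20.36 = 4.665 ft.
Froude number Fr = V/√(g·D_h) = 9.019/√(32.2×4.665) = 0.736, which is less than 1, so the flow is subcritical.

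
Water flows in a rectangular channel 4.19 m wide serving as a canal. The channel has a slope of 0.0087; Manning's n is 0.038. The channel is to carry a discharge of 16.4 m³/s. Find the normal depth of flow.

Manning's equation rearranged: A R^(2/3) = nQ / (1·√S) = 0.038 × 16.4 / (√0.0087) = 6.681.
Try y = 1.38 m: A R^(2/3) = 5.115 — too small.
Try y = 1.67 m: A R^(2/3) = 6.663 — matches.

y_n = 1.67 m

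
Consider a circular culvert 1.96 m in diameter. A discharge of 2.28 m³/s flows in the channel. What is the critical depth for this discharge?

y_c = 0.717 m

At critical depth, Q² T / (g A³) = 1, i.e. A³/T = Q²/g = 2.28²/9.81 = 0.5299.
At y = 0.815 m: A³/T = 0.8651 — over.
At y = 0.717 m: A³/T = 0.5286 — matches.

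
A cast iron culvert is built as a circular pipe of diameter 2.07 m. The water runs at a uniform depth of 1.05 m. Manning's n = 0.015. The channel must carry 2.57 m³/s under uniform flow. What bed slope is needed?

S = 0.0012

For a circular section of diameter D = 2.07 m at depth y = 1.05 m, the central angle is θ = 2 arccos(1 − 2y/D) = 3.171 rad. Then A = (D²/8)(θ − sin θ) = 1.714 m² and P = Dθ/2 = 3.282 m.
Hydraulic radius R = A/P = 1.714/3.282 = 0.5222 m.
From Manning's equation, S = [nQ / (1 A R^(2/3))]² = [0.015 × 2.57 / (1 × 1.714 × 0.5222^(2/3))]² = 0.0012.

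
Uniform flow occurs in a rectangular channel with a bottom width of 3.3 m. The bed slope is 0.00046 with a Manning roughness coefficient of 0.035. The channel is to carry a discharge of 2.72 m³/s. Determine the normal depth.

Manning's equation rearranged: A R^(2/3) = nQ / (1·√S) = 0.035 × 2.72 / (√0.00046) = 4.439.
Trying y = 1.24 m: A R^(2/3) = 3.25 — low.
Trying y = 1.84 m: A R^(2/3) = 5.533 — high.
Trying y = 1.56 m: A R^(2/3) = 4.443 — matches.

y_n = 1.56 m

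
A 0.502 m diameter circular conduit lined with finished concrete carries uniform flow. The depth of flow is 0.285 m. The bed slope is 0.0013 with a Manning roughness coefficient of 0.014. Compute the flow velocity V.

V = 0.679 m/s

For a circular section of diameter D = 0.502 m at depth y = 0.285 m, the central angle is θ = 2 arccos(1 − 2y/D) = 3.413 rad. Then A = (D²/8)(θ − sin θ) = 0.116 m² and P = Dθ/2 = 0.8567 m.
Hydraulic radius R = A/P = 0.116/0.8567 = 0.1354 m.
From Manning's equation, V = (1/n) R^(2/3) S^(1/2) = (1/0.014) × 0.1354^(2/3) × 0.0013^(1/2) = 0.679 m/s.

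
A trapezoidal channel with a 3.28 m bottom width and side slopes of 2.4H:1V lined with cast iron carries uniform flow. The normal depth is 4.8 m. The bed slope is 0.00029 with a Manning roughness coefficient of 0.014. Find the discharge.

With bottom width b = 3.28 m and side slope z = 2.4: A = (b + zy)y = (3.28 + 2.4×4.8)×4.8 = 71.04 m²; P = b + 2y√(1+z²) = 3.28 + 2×4.8×2.6 = 28.24 m.
Hydraulic radius R = A/P = 71.04/28.24 = 2.516 m.
Manning's equation: Q = (1/n) A R^(2/3) S^(1/2) = (1/0.014) × 71.04 × 2.516^(2/3) × 0.00029^(1/2) = 160 m³/s.

Q = 160 m³/s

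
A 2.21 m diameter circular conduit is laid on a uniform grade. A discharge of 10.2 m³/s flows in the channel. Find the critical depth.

y_c = 1.51 m

At critical depth, Q² T / (g A³) = 1, i.e. A³/T = Q²/g = 10.2²/9.81 = 10.61.
At y = 1.84 m: A³/T = 24.09 — high.
At y = 1.2 m: A³/T = 4.375 — low.
At y = 1.51 m: A³/T = 10.59 — matches.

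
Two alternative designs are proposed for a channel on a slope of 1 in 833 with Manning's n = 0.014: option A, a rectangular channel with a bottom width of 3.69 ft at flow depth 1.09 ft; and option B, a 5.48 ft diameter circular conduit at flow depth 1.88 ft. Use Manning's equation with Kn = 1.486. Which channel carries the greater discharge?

Channel A: Flow area A = b·y = 3.69 × 1.09 = 4.022 ft². Wetted perimeter P = b + 2y = 3.69 + 2×1.09 = 5.87 ft. Hydraulic radius R = A/P = 4.022/5.87 = 0.6852 ft. Q_A = (1.486/0.014)·4.022·0.6852^(2/3)·√0.0012 = 11.5 ft³/s.
Channel B: For a circular section of diameter D = 5.48 ft at depth y = 1.88 ft, the central angle is θ = 2 arccos(1 − 2y/D) = 2.503 rad. Then A = (D²/8)(θ − sin θ) = 7.159 ft² and P = Dθ/2 = 6.858 ft. Hydraulic radius R = A/P = 7.159/6.858 = 1.044 ft. Q_B = (1.486/0.014)·7.159·1.044^(2/3)·√0.0012 = 27.09 ft³/s.
Q_A = 11.5 ft³/s vs Q_B = 27.09 ft³/s, so channel B carries more.

channel B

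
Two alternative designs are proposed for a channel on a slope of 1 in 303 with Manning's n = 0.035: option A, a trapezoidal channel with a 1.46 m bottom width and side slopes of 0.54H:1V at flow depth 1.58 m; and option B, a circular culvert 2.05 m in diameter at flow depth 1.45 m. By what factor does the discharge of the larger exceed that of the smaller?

1.64

Channel A: With bottom width b = 1.46 m and side slope z = 0.54: A = (b + zy)y = (1.46 + 0.54×1.58)×1.58 = 3.655 m²; P = b + 2y√(1+z²) = 1.46 + 2×1.58×1.136 = 5.051 m. Hydraulic radius R = A/P = 3.655/5.051 = 0.7235 m. Q_A = (1/0.035)·3.655·0.7235^(2/3)·√0.0033 = 4.835 m³/s.
Channel B: For a circular section of diameter D = 2.05 m at depth y = 1.45 m, the central angle is θ = 2 arccos(1 − 2y/D) = 3.997 rad. Then A = (D²/8)(θ − sin θ) = 2.496 m² and P = Dθ/2 = 4.097 m. Hydraulic radius R = A/P = 2.496/4.097 = 0.6093 m. Q_B = (1/0.035)·2.496·0.6093^(2/3)·√0.0033 = 2.944 m³/s.
The larger discharge is 4.835 m³/s and the smaller is 2.944 m³/s; the ratio is 1.64.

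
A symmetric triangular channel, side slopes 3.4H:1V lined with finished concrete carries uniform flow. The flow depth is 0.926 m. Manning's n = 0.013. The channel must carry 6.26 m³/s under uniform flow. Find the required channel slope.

S = 0.0023

For a triangular section with side slope z = 3.4: A = zy² = 3.4×0.926² = 2.915 m²; P = 2y√(1+z²) = 2×0.926×3.544 = 6.564 m.
Hydraulic radius R = A/P = 2.915/6.564 = 0.4442 m.
From Manning's equation, S = [nQ / (1 A R^(2/3))]² = [0.013 × 6.26 / (1 × 2.915 × 0.4442^(2/3))]² = 0.0023.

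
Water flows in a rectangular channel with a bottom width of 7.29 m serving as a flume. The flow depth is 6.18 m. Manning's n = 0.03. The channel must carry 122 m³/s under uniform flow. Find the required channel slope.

S = 0.00218

Flow area A = b·y = 7.29 × 6.18 = 45.05 m². Wetted perimeter P = b + 2y = 7.29 + 2×6.18 = 19.65 m.
Hydraulic radius R = A/P = 45.05/19.65 = 2.293 m.
From Manning's equation, S = [nQ / (1 A R^(2/3))]² = [0.03 × 122 / (1 × 45.05 × 2.293^(2/3))]² = 0.00218.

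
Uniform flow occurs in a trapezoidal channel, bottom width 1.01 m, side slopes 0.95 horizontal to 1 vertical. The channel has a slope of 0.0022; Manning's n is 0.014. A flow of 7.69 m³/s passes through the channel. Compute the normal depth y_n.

y_n = 1.34 m

Manning's equation rearranged: A R^(2/3) = nQ / (1·√S) = 0.014 × 7.69 / (√0.0022) = 2.295.
Trying y = 1.54 m: A R^(2/3) = 3.071 — too large.
Trying y = 1.18 m: A R^(2/3) = 1.768 — too small.
Trying y = 1.34 m: A R^(2/3) = 2.296 — matches.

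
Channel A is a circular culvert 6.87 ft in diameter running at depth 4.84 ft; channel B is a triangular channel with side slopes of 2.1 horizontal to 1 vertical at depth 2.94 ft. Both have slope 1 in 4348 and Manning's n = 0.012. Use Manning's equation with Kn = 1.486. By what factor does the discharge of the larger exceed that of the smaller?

2.05

Channel A: For a circular section of diameter D = 6.87 ft at depth y = 4.84 ft, the central angle is θ = 2 arccos(1 − 2y/D) = 3.984 rad. Then A = (D²/8)(θ − sin θ) = 27.91 ft² and P = Dθ/2 = 13.69 ft. Hydraulic radius R = A/P = 27.91/13.69 = 2.039 ft. Q_A = (1.486/0.012)·27.91·2.039^(2/3)·√0.00023 = 84.29 ft³/s.
Channel B: For a triangular section with side slope z = 2.1: A = zy² = 2.1×2.94² = 18.15 ft²; P = 2y√(1+z²) = 2×2.94×2.326 = 13.68 ft. Hydraulic radius R = A/P = 18.15/13.68 = 1.327 ft. Q_B = (1.486/0.012)·18.15·1.327^(2/3)·√0.00023 = 41.17 ft³/s.
The larger discharge is 84.29 ft³/s and the smaller is 41.17 ft³/s; the ratio is 2.05.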